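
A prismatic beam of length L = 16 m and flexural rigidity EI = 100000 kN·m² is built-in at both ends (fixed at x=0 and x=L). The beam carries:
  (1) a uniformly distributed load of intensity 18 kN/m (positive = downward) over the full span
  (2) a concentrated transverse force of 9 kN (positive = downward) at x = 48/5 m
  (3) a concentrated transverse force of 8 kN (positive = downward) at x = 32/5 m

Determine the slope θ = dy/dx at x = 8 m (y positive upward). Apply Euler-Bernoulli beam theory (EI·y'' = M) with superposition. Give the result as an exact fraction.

Load 1 — uniform load w=18 kN/m over full span:
  θ_1 = -wx(L-x)(L-2x)/(12EI) = -18·8·(16-8)·(16-2·8)/(12·100000) = 0 rad
Load 2 — point force P=9 kN at a=48/5 m (b=L-a=32/5):
  θ_2 = -Pb²x(2aL-(3a+b)x)/(2L³EI)  [x≤a] = -9·(32/5)²·8·(2·(48/5)·16-(3·(48/5)+(32/5))·8)/(2·16³·100000) = -36/390625 rad
Load 3 — point force P=8 kN at a=32/5 m (b=L-a=48/5):
  θ_3 = Pa²(L-x)(2bL-(3b+a)(L-x))/(2L³EI)  [x>a] = 8·(32/5)²·(16-8)·(2·(48/5)·16-(3·(48/5)+(32/5))·(16-8))/(2·16³·100000) = 32/390625 rad
Superposition: θ = Σ θ_i = -4/390625 rad ≈ -0.000010 rad

θ(8) = -4/390625 rad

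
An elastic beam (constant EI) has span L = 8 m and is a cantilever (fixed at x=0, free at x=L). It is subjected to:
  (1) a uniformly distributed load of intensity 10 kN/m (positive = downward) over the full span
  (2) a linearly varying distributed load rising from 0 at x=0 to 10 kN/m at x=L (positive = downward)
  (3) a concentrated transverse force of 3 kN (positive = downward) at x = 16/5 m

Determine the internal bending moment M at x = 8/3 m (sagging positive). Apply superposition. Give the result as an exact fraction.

Load 1 — uniform load w=10 kN/m over full span:
  M_1 = -w(L-x)²/2 = -10·(8-(8/3))²/2 = -1280/9 kN·m
Load 2 — triangular load w₀=10 kN/m (0→w₀ over full span):
  M_2 = w₀Lx/2 - w₀L²/3 - w₀x³/(6L) = 10·8·(8/3)/2 - 10·8²/3 - 10·(8/3)³/(6·8) = -8960/81 kN·m
Load 3 — point force P=3 kN at a=16/5 m (b=L-a=24/5):
  M_3 = -P(a-x)  [x≤a] = -3·((16/5)-(8/3)) = -8/5 kN·m
Superposition: M = Σ M_i = -103048/405 kN·m ≈ -254.439506 kN·m

M(8/3) = -103048/405 kN·m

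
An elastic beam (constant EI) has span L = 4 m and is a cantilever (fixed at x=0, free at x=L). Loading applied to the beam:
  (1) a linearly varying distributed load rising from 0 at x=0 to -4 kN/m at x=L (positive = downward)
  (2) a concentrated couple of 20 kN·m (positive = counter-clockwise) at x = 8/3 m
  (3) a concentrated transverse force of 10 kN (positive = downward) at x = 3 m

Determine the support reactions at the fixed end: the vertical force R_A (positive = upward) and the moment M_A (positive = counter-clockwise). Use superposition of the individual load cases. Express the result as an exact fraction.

Load 1 — triangular load w₀=-4 kN/m (0→w₀ over full span):
  R_A = w₀L/2 = (-4)·4/2 = -8 kN
  M_A = w₀L²/3 = (-4)·4²/3 = -64/3 kN·m
Load 2 — applied couple M₀=20 kN·m at a=8/3 m (b=L-a=4/3):
  R_A = 0 kN
  M_A = -M₀ = -20 kN·m
Load 3 — point force P=10 kN at a=3 m (b=L-a=1):
  R_A = P = 10 kN
  M_A = Pa = 10·3 = 30 kN·m
Superposition: R_A = 2 kN, M_A = -34/3 kN·m

R_A = 2 kN, M_A = -34/3 kN·m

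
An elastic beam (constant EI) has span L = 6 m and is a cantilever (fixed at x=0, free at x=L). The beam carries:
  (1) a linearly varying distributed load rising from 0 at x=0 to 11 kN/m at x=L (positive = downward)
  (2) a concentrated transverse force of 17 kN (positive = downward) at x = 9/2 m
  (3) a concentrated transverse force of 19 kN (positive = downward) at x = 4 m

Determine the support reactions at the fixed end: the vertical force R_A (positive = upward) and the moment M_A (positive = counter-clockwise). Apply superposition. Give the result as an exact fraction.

R_A = 69 kN, M_A = 569/2 kN·m

Load 1 — triangular load w₀=11 kN/m (0→w₀ over full span):
  R_A = w₀L/2 = 11·6/2 = 33 kN
  M_A = w₀L²/3 = 11·6²/3 = 132 kN·m
Load 2 — point force P=17 kN at a=9/2 m (b=L-a=3/2):
  R_A = P = 17 kN
  M_A = Pa = 17·(9/2) = 153/2 kN·m
Load 3 — point force P=19 kN at a=4 m (b=L-a=2):
  R_A = P = 19 kN
  M_A = Pa = 19·4 = 76 kN·m
Superposition: R_A = 69 kN, M_A = 569/2 kN·m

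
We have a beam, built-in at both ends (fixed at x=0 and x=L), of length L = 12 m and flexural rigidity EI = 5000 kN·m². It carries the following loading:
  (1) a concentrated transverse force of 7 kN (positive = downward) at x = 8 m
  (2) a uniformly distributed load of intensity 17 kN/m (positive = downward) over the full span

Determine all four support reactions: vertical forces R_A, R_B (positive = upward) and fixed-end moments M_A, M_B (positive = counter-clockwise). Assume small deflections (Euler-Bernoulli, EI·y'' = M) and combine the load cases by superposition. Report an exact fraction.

Load 1 — point force P=7 kN at a=8 m (b=L-a=4):
  R_A = Pb²(3a+b)/L³ = 7·4²·(3·8+4)/12³ = 49/27 kN
  M_A = Pab²/L² = 7·8·4²/12² = 56/9 kN·m
  R_B = Pa²(a+3b)/L³ = 7·8²·(8+3·4)/12³ = 140/27 kN
  M_B = -Pa²b/L² = -7·8²·4/12² = -112/9 kN·m
Load 2 — uniform load w=17 kN/m over full span:
  R_A = wL/2 = 17·12/2 = 102 kN
  M_A = wL²/12 = 17·12²/12 = 204 kN·m
  R_B = wL/2 = 17·12/2 = 102 kN
  M_B = -wL²/12 = -17·12²/12 = -204 kN·m
Superposition: R_A = 2803/27 kN, M_A = 1892/9 kN·m, R_B = 2894/27 kN, M_B = -1948/9 kN·m

R_A = 2803/27 kN, M_A = 1892/9 kN·m, R_B = 2894/27 kN, M_B = -1948/9 kN·m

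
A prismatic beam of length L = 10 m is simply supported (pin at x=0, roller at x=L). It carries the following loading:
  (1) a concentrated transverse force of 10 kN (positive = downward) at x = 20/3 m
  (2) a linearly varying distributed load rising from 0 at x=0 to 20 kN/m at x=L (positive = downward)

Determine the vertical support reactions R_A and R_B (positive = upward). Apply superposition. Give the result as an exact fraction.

Load 1 — point force P=10 kN at a=20/3 m (b=L-a=10/3):
  R_A = Pb/L = 10·(10/3)/10 = 10/3 kN
  R_B = Pa/L = 10·(20/3)/10 = 20/3 kN
Load 2 — triangular load w₀=20 kN/m (0→w₀ over full span):
  R_A = w₀L/6 = 20·10/6 = 100/3 kN
  R_B = w₀L/3 = 20·10/3 = 200/3 kN
Superposition: R_A = 110/3 kN, R_B = 220/3 kN

R_A = 110/3 kN, R_B = 220/3 kN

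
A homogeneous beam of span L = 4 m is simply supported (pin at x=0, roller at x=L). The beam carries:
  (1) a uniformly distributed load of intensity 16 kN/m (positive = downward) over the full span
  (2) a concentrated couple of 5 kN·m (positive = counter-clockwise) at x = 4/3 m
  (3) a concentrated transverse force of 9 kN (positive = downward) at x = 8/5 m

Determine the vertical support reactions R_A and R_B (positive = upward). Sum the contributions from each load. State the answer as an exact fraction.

Load 1 — uniform load w=16 kN/m over full span:
  R_A = wL/2 = 16·4/2 = 32 kN
  R_B = wL/2 = 16·4/2 = 32 kN
Load 2 — applied couple M₀=5 kN·m at a=4/3 m (b=L-a=8/3):
  R_A = M₀/L = 5/4 kN
  R_B = -M₀/L = -5/4 kN
Load 3 — point force P=9 kN at a=8/5 m (b=L-a=12/5):
  R_A = Pb/L = 9·(12/5)/4 = 27/5 kN
  R_B = Pa/L = 9·(8/5)/4 = 18/5 kN
Superposition: R_A = 773/20 kN, R_B = 687/20 kN

R_A = 773/20 kN, R_B = 687/20 kN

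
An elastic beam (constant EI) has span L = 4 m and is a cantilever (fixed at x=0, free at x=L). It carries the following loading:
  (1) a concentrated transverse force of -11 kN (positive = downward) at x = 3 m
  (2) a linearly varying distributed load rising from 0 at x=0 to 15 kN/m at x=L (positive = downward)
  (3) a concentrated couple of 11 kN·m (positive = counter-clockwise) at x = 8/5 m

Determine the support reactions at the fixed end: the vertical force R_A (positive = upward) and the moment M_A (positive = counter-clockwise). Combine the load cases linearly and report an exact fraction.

R_A = 19 kN, M_A = 36 kN·m

Load 1 — point force P=-11 kN at a=3 m (b=L-a=1):
  R_A = P = (-11) = -11 kN
  M_A = Pa = (-11)·3 = -33 kN·m
Load 2 — triangular load w₀=15 kN/m (0→w₀ over full span):
  R_A = w₀L/2 = 15·4/2 = 30 kN
  M_A = w₀L²/3 = 15·4²/3 = 80 kN·m
Load 3 — applied couple M₀=11 kN·m at a=8/5 m (b=L-a=12/5):
  R_A = 0 kN
  M_A = -M₀ = -11 kN·m
Superposition: R_A = 19 kN, M_A = 36 kN·m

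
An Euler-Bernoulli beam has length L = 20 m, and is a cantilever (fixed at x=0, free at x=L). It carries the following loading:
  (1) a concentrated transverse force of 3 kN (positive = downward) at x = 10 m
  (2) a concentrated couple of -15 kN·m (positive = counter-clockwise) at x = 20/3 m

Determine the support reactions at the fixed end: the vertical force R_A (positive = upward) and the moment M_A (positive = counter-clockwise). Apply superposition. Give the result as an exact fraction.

R_A = 3 kN, M_A = 45 kN·m

Load 1 — point force P=3 kN at a=10 m (b=L-a=10):
  R_A = P = 3 kN
  M_A = Pa = 3·10 = 30 kN·m
Load 2 — applied couple M₀=-15 kN·m at a=20/3 m (b=L-a=40/3):
  R_A = 0 kN
  M_A = -M₀ = -(-15) = 15 kN·m
Superposition: R_A = 3 kN, M_A = 45 kN·m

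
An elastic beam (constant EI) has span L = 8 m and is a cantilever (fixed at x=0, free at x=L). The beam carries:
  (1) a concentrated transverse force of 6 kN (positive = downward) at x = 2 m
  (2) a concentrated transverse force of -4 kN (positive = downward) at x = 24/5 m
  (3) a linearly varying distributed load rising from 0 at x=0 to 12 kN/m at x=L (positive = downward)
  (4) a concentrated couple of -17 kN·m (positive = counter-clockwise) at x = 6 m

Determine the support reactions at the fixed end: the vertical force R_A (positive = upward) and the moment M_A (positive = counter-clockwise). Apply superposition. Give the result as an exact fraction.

R_A = 50 kN, M_A = 1329/5 kN·m

Load 1 — point force P=6 kN at a=2 m (b=L-a=6):
  R_A = P = 6 kN
  M_A = Pa = 6·2 = 12 kN·m
Load 2 — point force P=-4 kN at a=24/5 m (b=L-a=16/5):
  R_A = P = (-4) = -4 kN
  M_A = Pa = (-4)·(24/5) = -96/5 kN·m
Load 3 — triangular load w₀=12 kN/m (0→w₀ over full span):
  R_A = w₀L/2 = 12·8/2 = 48 kN
  M_A = w₀L²/3 = 12·8²/3 = 256 kN·m
Load 4 — applied couple M₀=-17 kN·m at a=6 m (b=L-a=2):
  R_A = 0 kN
  M_A = -M₀ = -(-17) = 17 kN·m
Superposition: R_A = 50 kN, M_A = 1329/5 kN·m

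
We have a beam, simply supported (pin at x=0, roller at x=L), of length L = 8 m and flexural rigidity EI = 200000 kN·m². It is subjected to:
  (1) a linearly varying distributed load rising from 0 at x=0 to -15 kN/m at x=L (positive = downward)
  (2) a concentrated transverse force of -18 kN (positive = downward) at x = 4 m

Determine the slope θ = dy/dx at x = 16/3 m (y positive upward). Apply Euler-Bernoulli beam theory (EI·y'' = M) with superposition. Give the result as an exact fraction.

θ(16/3) = -1133/2025000 rad

Load 1 — triangular load w₀=-15 kN/m (0→w₀ over full span):
  θ_1 = -w₀(7L⁴-30L²x²+15x⁴)/(360LEI) = -(-15)·(7·8⁴-30·8²·(16/3)²+15·(16/3)⁴)/(360·8·200000) = -91/253125 rad
Load 2 — point force P=-18 kN at a=4 m (b=L-a=4):
  θ_2 = -Pa(2L²-6Lx+3x²+a²)/(6LEI)  [x>a] = -(-18)·4·(2·8²-6·8·(16/3)+3·(16/3)²+4²)/(6·8·200000) = -1/5000 rad
Superposition: θ = Σ θ_i = -1133/2025000 rad ≈ -0.000560 rad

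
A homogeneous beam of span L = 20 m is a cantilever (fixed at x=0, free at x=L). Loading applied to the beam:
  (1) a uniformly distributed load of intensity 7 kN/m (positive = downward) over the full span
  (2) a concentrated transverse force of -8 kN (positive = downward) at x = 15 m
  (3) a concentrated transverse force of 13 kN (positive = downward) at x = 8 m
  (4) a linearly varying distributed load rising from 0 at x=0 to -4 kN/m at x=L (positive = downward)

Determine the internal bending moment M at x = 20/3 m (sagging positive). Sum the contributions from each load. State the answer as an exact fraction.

Load 1 — uniform load w=7 kN/m over full span:
  M_1 = -w(L-x)²/2 = -7·(20-(20/3))²/2 = -5600/9 kN·m
Load 2 — point force P=-8 kN at a=15 m (b=L-a=5):
  M_2 = -P(a-x)  [x≤a] = -(-8)·(15-(20/3)) = 200/3 kN·m
Load 3 — point force P=13 kN at a=8 m (b=L-a=12):
  M_3 = -P(a-x)  [x≤a] = -13·(8-(20/3)) = -52/3 kN·m
Load 4 — triangular load w₀=-4 kN/m (0→w₀ over full span):
  M_4 = w₀Lx/2 - w₀L²/3 - w₀x³/(6L) = (-4)·20·(20/3)/2 - (-4)·20²/3 - (-4)·(20/3)³/(6·20) = 22400/81 kN·m
Superposition: M = Σ M_i = -24004/81 kN·m ≈ -296.345679 kN·m

M(20/3) = -24004/81 kN·m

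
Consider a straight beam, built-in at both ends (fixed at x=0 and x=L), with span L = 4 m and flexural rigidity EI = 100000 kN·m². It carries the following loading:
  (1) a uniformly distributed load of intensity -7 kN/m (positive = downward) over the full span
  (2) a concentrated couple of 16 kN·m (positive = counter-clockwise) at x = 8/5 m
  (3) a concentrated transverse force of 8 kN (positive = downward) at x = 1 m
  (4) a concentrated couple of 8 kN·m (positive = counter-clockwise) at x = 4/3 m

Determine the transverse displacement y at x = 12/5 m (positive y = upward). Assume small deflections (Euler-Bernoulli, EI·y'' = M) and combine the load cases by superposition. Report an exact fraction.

y(12/5) = 13093/175781250 m

Load 1 — uniform load w=-7 kN/m over full span:
  y_1 = -wx²(L-x)²/(24EI) = -(-7)·(12/5)²·(4-(12/5))²/(24·100000) = 84/1953125 m
Load 2 — applied couple M₀=16 kN·m at a=8/5 m (b=L-a=12/5):
  y_2 = (R_Ax³/6 - M_Ax²/2 - M₀(x-a)²/2)/EI  [x>a] with R_A=144/25, M_A=48/25 = ((144/25)·(12/5)³/6 - (48/25)·(12/5)²/2 - 16·((12/5)-(8/5))²/2)/100000 = 256/9765625 m
Load 3 — point force P=8 kN at a=1 m (b=L-a=3):
  y_3 = -Pa²(L-x)²(3bL-(3b+a)(L-x))/(6L³EI)  [x>a] = -8·1²·(4-(12/5))²·(3·3·4-(3·3+1)·(4-(12/5)))/(6·4³·100000) = -1/93750 m
Load 4 — applied couple M₀=8 kN·m at a=4/3 m (b=L-a=8/3):
  y_4 = (R_Ax³/6 - M_Ax²/2 - M₀(x-a)²/2)/EI  [x>a] with R_A=8/3, M_A=0 = ((8/3)·(12/5)³/6 - 0·(12/5)²/2 - 8·((12/5)-(4/3))²/2)/100000 = 56/3515625 m
Superposition: y = Σ y_i = 13093/175781250 m ≈ 0.000074 m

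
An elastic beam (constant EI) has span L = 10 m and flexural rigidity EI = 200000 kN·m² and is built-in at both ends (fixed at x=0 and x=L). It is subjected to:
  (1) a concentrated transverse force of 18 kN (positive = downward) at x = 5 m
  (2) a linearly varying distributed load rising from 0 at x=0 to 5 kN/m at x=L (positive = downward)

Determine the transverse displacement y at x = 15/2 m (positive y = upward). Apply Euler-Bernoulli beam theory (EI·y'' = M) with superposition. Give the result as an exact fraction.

Load 1 — point force P=18 kN at a=5 m (b=L-a=5):
  y_1 = -Pa²(L-x)²(3bL-(3b+a)(L-x))/(6L³EI)  [x>a] = -18·5²·(10-(15/2))²·(3·5·10-(3·5+5)·(10-(15/2)))/(6·10³·200000) = -3/12800 m
Load 2 — triangular load w₀=5 kN/m (0→w₀ over full span):
  y_2 = -w₀x²(L-x)²(x+2L)/(120LEI) = -5·(15/2)²·(10-(15/2))²·((15/2)+2·10)/(120·10·200000) = -33/163840 m
Superposition: y = Σ y_i = -357/819200 m ≈ -0.000436 m

y(15/2) = -357/819200 m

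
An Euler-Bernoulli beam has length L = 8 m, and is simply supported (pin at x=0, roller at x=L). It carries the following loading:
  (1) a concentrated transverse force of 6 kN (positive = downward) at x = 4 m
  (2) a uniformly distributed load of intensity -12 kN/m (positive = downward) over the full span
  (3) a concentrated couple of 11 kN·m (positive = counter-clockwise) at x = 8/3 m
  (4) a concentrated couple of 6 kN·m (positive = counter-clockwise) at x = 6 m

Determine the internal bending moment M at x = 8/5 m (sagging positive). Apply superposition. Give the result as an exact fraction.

M(8/5) = -1331/25 kN·m

Load 1 — point force P=6 kN at a=4 m (b=L-a=4):
  M_1 = Pbx/L  [x≤a] = 6·4·(8/5)/8 = 24/5 kN·m
Load 2 — uniform load w=-12 kN/m over full span:
  M_2 = wx(L-x)/2 = (-12)·(8/5)·(8-(8/5))/2 = -1536/25 kN·m
Load 3 — applied couple M₀=11 kN·m at a=8/3 m (b=L-a=16/3):
  M_3 = M₀x/L  [x≤a] = 11·(8/5)/8 = 11/5 kN·m
Load 4 — applied couple M₀=6 kN·m at a=6 m (b=L-a=2):
  M_4 = M₀x/L  [x≤a] = 6·(8/5)/8 = 6/5 kN·m
Superposition: M = Σ M_i = -1331/25 kN·m ≈ -53.240000 kN·m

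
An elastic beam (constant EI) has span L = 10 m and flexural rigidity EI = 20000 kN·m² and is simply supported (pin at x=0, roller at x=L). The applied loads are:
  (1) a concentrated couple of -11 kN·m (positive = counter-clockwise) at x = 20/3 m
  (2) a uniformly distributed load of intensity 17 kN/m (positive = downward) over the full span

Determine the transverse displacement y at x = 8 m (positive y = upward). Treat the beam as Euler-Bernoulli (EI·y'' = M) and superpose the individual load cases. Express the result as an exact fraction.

Load 1 — applied couple M₀=-11 kN·m at a=20/3 m (b=L-a=10/3):
  y_1 = (M₀x³/(6L)-M₀(x-a)²/2+C₁x)/EI  [x>a] with C₁=M₀(3b²-L²)/(6L)=110/9 = ((-11)·8³/(6·10)-(-11)·(8-(20/3))²/2+(110/9)·8)/20000 = 77/112500 m
Load 2 — uniform load w=17 kN/m over full span:
  y_2 = -wx(L³-2Lx²+x³)/(24EI) = -17·8·(10³-2·10·8²+8³)/(24·20000) = -493/7500 m
Superposition: y = Σ y_i = -3659/56250 m ≈ -0.065049 m

y(8) = -3659/56250 m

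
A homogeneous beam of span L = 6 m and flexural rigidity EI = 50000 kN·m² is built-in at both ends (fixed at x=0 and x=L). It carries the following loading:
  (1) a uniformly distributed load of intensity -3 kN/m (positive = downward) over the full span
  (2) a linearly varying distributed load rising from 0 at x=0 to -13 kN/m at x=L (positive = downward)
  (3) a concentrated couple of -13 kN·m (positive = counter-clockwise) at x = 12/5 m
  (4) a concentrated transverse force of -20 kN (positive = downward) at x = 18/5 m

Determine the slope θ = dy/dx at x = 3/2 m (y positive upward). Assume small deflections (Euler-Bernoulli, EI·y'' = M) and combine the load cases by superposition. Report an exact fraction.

Load 1 — uniform load w=-3 kN/m over full span:
  θ_1 = -wx(L-x)(L-2x)/(12EI) = -(-3)·(3/2)·(6-(3/2))·(6-2·(3/2))/(12·50000) = 81/800000 rad
Load 2 — triangular load w₀=-13 kN/m (0→w₀ over full span):
  θ_2 = -w₀(2x(L-x)(L-2x)(x+2L)+x²(L-x)²)/(120LEI) = -(-13)·(2·(3/2)·(6-(3/2))·(6-2·(3/2))·((3/2)+2·6)+(3/2)²·(6-(3/2))²)/(120·6·50000) = 13689/64000000 rad
Load 3 — applied couple M₀=-13 kN·m at a=12/5 m (b=L-a=18/5):
  θ_3 = (R_Ax²/2 - M_Ax)/EI  [x≤a] with R_A=-78/25, M_A=-39/25 = ((-78/25)·(3/2)²/2 - (-39/25)·(3/2))/50000 = -117/5000000 rad
Load 4 — point force P=-20 kN at a=18/5 m (b=L-a=12/5):
  θ_4 = -Pb²x(2aL-(3a+b)x)/(2L³EI)  [x≤a] = -(-20)·(12/5)²·(3/2)·(2·(18/5)·6-(3·(18/5)+(12/5))·(3/2))/(2·6³·50000) = 117/625000 rad
Superposition: θ = Σ θ_i = 153261/320000000 rad ≈ 0.000479 rad

θ(3/2) = 153261/320000000 rad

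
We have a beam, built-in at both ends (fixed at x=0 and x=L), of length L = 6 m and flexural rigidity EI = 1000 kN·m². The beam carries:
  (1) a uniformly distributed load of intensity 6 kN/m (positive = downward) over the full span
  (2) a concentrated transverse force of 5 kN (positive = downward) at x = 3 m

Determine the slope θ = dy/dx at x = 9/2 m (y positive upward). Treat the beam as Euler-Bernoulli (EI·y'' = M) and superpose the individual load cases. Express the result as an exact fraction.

θ(9/2) = 207/16000 rad

Load 1 — uniform load w=6 kN/m over full span:
  θ_1 = -wx(L-x)(L-2x)/(12EI) = -6·(9/2)·(6-(9/2))·(6-2·(9/2))/(12·1000) = 81/8000 rad
Load 2 — point force P=5 kN at a=3 m (b=L-a=3):
  θ_2 = Pa²(L-x)(2bL-(3b+a)(L-x))/(2L³EI)  [x>a] = 5·3²·(6-(9/2))·(2·3·6-(3·3+3)·(6-(9/2)))/(2·6³·1000) = 9/3200 rad
Superposition: θ = Σ θ_i = 207/16000 rad ≈ 0.012937 rad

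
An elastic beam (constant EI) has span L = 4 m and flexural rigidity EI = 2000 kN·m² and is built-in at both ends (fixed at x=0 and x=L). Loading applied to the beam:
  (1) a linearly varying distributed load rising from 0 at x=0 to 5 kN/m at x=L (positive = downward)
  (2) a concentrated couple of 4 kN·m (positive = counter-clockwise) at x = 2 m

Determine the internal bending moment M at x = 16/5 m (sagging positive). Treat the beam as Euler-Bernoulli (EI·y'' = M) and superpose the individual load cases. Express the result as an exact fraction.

M(16/5) = -7/75 kN·m

Load 1 — triangular load w₀=5 kN/m (0→w₀ over full span):
  M_1 = 3w₀Lx/20 - w₀L²/30 - w₀x³/(6L) = 3·5·4·(16/5)/20 - 5·4²/30 - 5·(16/5)³/(6·4) = 8/75 kN·m
Load 2 — applied couple M₀=4 kN·m at a=2 m (b=L-a=2):
  M_2 = R_Ax - M_A - M₀  [x>a] with R_A=3/2, M_A=1 = (3/2)·(16/5) - 1 - 4 = -1/5 kN·m
Superposition: M = Σ M_i = -7/75 kN·m ≈ -0.093333 kN·m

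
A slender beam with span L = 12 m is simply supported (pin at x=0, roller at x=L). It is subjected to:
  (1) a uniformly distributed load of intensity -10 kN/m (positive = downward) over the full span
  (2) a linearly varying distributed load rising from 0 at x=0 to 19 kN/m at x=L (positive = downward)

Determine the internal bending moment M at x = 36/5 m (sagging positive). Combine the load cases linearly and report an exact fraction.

Load 1 — uniform load w=-10 kN/m over full span:
  M_1 = wx(L-x)/2 = (-10)·(36/5)·(12-(36/5))/2 = -864/5 kN·m
Load 2 — triangular load w₀=19 kN/m (0→w₀ over full span):
  M_2 = w₀Lx/6 - w₀x³/(6L) = 19·12·(36/5)/6 - 19·(36/5)³/(6·12) = 21888/125 kN·m
Superposition: M = Σ M_i = 288/125 kN·m ≈ 2.304000 kN·m

M(36/5) = 288/125 kN·m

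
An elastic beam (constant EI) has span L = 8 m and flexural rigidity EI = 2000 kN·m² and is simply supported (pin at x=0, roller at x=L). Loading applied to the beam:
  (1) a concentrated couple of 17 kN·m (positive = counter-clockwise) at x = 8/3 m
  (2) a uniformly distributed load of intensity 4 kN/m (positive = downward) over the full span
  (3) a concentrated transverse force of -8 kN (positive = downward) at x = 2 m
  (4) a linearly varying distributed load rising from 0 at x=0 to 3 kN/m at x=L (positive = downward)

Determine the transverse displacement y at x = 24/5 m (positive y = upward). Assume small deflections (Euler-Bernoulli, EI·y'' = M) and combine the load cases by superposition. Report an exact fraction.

Load 1 — applied couple M₀=17 kN·m at a=8/3 m (b=L-a=16/3):
  y_1 = (M₀x³/(6L)-M₀(x-a)²/2+C₁x)/EI  [x>a] with C₁=M₀(3b²-L²)/(6L)=68/9 = (17·(24/5)³/(6·8)-17·((24/5)-(8/3))²/2+(68/9)·(24/5))/2000 = 2584/140625 m
Load 2 — uniform load w=4 kN/m over full span:
  y_2 = -wx(L³-2Lx²+x³)/(24EI) = -4·(24/5)·(8³-2·8·(24/5)²+(24/5)³)/(24·2000) = -7936/78125 m
Load 3 — point force P=-8 kN at a=2 m (b=L-a=6):
  y_3 = -Pa(L-x)(2Lx-a²-x²)/(6LEI)  [x>a] = -(-8)·2·(8-(24/5))·(2·8·(24/5)-2²-(24/5)²)/(6·8·2000) = 1244/46875 m
Load 4 — triangular load w₀=3 kN/m (0→w₀ over full span):
  y_4 = -w₀x(7L⁴-10L²x²+3x⁴)/(360LEI) = -3·(24/5)·(7·8⁴-10·8²·(24/5)²+3·(24/5)⁴)/(360·8·2000) = -75776/1953125 m
Superposition: y = Σ y_i = -1678084/17578125 m ≈ -0.095464 m

y(24/5) = -1678084/17578125 m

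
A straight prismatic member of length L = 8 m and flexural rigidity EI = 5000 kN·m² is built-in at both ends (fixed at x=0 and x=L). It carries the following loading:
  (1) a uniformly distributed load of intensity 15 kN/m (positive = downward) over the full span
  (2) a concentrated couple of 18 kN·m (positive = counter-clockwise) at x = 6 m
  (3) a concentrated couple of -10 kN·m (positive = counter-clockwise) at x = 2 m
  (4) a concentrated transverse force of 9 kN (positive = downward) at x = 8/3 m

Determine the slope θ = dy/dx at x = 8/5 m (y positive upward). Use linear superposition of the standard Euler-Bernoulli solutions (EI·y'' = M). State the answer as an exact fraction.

Load 1 — uniform load w=15 kN/m over full span:
  θ_1 = -wx(L-x)(L-2x)/(12EI) = -15·(8/5)·(8-(8/5))·(8-2·(8/5))/(12·5000) = -192/15625 rad
Load 2 — applied couple M₀=18 kN·m at a=6 m (b=L-a=2):
  θ_2 = (R_Ax²/2 - M_Ax)/EI  [x≤a] with R_A=81/32, M_A=45/8 = ((81/32)·(8/5)²/2 - (45/8)·(8/5))/5000 = -18/15625 rad
Load 3 — applied couple M₀=-10 kN·m at a=2 m (b=L-a=6):
  θ_3 = (R_Ax²/2 - M_Ax)/EI  [x≤a] with R_A=-45/32, M_A=15/8 = ((-45/32)·(8/5)²/2 - (15/8)·(8/5))/5000 = -3/3125 rad
Load 4 — point force P=9 kN at a=8/3 m (b=L-a=16/3):
  θ_4 = -Pb²x(2aL-(3a+b)x)/(2L³EI)  [x≤a] = -9·(16/3)²·(8/5)·(2·(8/3)·8-(3·(8/3)+(16/3))·(8/5))/(2·8³·5000) = -16/9375 rad
Superposition: θ = Σ θ_i = -151/9375 rad ≈ -0.016107 rad

θ(8/5) = -151/9375 rad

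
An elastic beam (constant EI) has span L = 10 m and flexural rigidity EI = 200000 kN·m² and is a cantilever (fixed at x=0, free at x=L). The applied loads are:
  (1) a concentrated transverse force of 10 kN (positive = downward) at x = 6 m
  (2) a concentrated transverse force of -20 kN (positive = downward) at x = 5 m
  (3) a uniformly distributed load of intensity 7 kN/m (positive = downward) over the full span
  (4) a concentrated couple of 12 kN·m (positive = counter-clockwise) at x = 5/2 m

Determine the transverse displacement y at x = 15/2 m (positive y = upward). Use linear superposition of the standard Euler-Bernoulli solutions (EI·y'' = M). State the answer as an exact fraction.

Load 1 — point force P=10 kN at a=6 m (b=L-a=4):
  y_1 = -Pa²(3x-a)/(6EI)  [x>a] = -10·6²·(3·(15/2)-6)/(6·200000) = -99/20000 m
Load 2 — point force P=-20 kN at a=5 m (b=L-a=5):
  y_2 = -Pa²(3x-a)/(6EI)  [x>a] = -(-20)·5²·(3·(15/2)-5)/(6·200000) = 7/960 m
Load 3 — uniform load w=7 kN/m over full span:
  y_3 = -wx²(x²-4Lx+6L²)/(24EI) = -7·(15/2)²·((15/2)²-4·10·(15/2)+6·10²)/(24·200000) = -1197/40960 m
Load 4 — applied couple M₀=12 kN·m at a=5/2 m (b=L-a=15/2):
  y_4 = M₀a(2x-a)/(2EI)  [x>a] = 12·(5/2)·(2·(15/2)-(5/2))/(2·200000) = 3/3200 m
Superposition: y = Σ y_i = -398507/15360000 m ≈ -0.025944 m

y(15/2) = -398507/15360000 m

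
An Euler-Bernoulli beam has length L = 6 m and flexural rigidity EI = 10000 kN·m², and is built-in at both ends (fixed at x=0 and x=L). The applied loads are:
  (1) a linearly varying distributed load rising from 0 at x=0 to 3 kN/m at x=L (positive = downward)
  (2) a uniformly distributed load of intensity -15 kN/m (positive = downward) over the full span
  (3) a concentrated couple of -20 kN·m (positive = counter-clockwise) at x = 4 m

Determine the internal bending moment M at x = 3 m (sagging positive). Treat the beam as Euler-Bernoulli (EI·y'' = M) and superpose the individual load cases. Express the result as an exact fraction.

Load 1 — triangular load w₀=3 kN/m (0→w₀ over full span):
  M_1 = 3w₀Lx/20 - w₀L²/30 - w₀x³/(6L) = 3·3·6·3/20 - 3·6²/30 - 3·3³/(6·6) = 9/4 kN·m
Load 2 — uniform load w=-15 kN/m over full span:
  M_2 = wLx/2 - wL²/12 - wx²/2 = (-15)·6·3/2 - (-15)·6²/12 - (-15)·3²/2 = -45/2 kN·m
Load 3 — applied couple M₀=-20 kN·m at a=4 m (b=L-a=2):
  M_3 = R_Ax - M_A  [x≤a] with R_A=-40/9, M_A=-20/3 = (-40/9)·3 - (-20/3) = -20/3 kN·m
Superposition: M = Σ M_i = -323/12 kN·m ≈ -26.916667 kN·m

M(3) = -323/12 kN·m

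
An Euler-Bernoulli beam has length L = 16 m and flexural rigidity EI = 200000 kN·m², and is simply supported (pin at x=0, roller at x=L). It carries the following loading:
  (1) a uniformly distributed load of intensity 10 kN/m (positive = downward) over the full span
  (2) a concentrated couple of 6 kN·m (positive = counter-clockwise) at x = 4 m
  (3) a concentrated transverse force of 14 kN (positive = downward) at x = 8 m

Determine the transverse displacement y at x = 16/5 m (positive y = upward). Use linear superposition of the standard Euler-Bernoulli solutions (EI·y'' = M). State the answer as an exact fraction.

y(16/5) = -8921/312500 m

Load 1 — uniform load w=10 kN/m over full span:
  y_1 = -wx(L³-2Lx²+x³)/(24EI) = -10·(16/5)·(16³-2·16·(16/5)²+(16/5)³)/(24·200000) = -29696/1171875 m
Load 2 — applied couple M₀=6 kN·m at a=4 m (b=L-a=12):
  y_2 = (M₀x³/(6L)+C₁x)/EI  [x≤a] with C₁=M₀(3b²-L²)/(6L)=11 = (6·(16/5)³/(6·16)+11·(16/5))/200000 = 291/1562500 m
Load 3 — point force P=14 kN at a=8 m (b=L-a=8):
  y_3 = -Pbx(L²-b²-x²)/(6LEI)  [x≤a] = -14·8·(16/5)·(16²-8²-(16/5)²)/(6·16·200000) = -3976/1171875 m
Superposition: y = Σ y_i = -8921/312500 m ≈ -0.028547 m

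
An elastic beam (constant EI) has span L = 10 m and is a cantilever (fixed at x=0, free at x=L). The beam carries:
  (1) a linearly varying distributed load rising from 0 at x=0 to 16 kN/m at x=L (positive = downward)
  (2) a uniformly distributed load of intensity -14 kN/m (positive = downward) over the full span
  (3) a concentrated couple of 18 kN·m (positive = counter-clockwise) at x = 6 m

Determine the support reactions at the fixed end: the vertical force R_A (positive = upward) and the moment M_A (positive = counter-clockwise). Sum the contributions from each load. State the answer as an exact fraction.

Load 1 — triangular load w₀=16 kN/m (0→w₀ over full span):
  R_A = w₀L/2 = 16·10/2 = 80 kN
  M_A = w₀L²/3 = 16·10²/3 = 1600/3 kN·m
Load 2 — uniform load w=-14 kN/m over full span:
  R_A = wL = (-14)·10 = -140 kN
  M_A = wL²/2 = (-14)·10²/2 = -700 kN·m
Load 3 — applied couple M₀=18 kN·m at a=6 m (b=L-a=4):
  R_A = 0 kN
  M_A = -M₀ = -18 kN·m
Superposition: R_A = -60 kN, M_A = -554/3 kN·m

R_A = -60 kN, M_A = -554/3 kN·m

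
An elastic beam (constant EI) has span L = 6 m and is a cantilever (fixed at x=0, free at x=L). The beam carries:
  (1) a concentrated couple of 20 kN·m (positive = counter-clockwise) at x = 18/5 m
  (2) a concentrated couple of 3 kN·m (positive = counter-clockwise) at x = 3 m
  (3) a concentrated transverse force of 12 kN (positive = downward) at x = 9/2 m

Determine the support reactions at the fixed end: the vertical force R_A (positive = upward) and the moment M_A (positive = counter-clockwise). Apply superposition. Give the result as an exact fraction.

R_A = 12 kN, M_A = 31 kN·m

Load 1 — applied couple M₀=20 kN·m at a=18/5 m (b=L-a=12/5):
  R_A = 0 kN
  M_A = -M₀ = -20 kN·m
Load 2 — applied couple M₀=3 kN·m at a=3 m (b=L-a=3):
  R_A = 0 kN
  M_A = -M₀ = -3 kN·m
Load 3 — point force P=12 kN at a=9/2 m (b=L-a=3/2):
  R_A = P = 12 kN
  M_A = Pa = 12·(9/2) = 54 kN·m
Superposition: R_A = 12 kN, M_A = 31 kN·m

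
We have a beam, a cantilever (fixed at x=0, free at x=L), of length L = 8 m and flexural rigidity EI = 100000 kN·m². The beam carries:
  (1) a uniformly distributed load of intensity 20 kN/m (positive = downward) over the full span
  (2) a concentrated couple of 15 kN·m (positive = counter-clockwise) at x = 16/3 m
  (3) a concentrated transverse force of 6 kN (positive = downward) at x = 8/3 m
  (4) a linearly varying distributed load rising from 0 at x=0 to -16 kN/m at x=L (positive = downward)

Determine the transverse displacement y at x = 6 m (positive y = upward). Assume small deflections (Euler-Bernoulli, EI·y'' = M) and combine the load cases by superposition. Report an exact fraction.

y(6) = -22889/843750 m

Load 1 — uniform load w=20 kN/m over full span:
  y_1 = -wx²(x²-4Lx+6L²)/(24EI) = -20·6²·(6²-4·8·6+6·8²)/(24·100000) = -171/2500 m
Load 2 — applied couple M₀=15 kN·m at a=16/3 m (b=L-a=8/3):
  y_2 = M₀a(2x-a)/(2EI)  [x>a] = 15·(16/3)·(2·6-(16/3))/(2·100000) = 1/375 m
Load 3 — point force P=6 kN at a=8/3 m (b=L-a=16/3):
  y_3 = -Pa²(3x-a)/(6EI)  [x>a] = -6·(8/3)²·(3·6-(8/3))/(6·100000) = -92/84375 m
Load 4 — triangular load w₀=-16 kN/m (0→w₀ over full span):
  y_4 = (w₀Lx³/12-w₀L²x²/6-w₀x⁵/(120L))/EI = ((-16)·8·6³/12-(-16)·8²·6²/6-(-16)·6⁵/(120·8))/100000 = 2481/62500 m
Superposition: y = Σ y_i = -22889/843750 m ≈ -0.027128 m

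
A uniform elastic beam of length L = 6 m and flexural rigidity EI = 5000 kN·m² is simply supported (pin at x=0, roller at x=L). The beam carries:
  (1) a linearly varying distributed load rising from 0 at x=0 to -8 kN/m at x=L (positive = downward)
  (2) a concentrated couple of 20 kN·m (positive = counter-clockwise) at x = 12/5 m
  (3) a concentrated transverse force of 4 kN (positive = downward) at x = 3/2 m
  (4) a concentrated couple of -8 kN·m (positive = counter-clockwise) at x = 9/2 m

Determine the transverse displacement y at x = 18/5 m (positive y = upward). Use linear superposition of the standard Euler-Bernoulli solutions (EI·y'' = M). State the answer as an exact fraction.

Load 1 — triangular load w₀=-8 kN/m (0→w₀ over full span):
  y_1 = -w₀x(7L⁴-10L²x²+3x⁴)/(360LEI) = -(-8)·(18/5)·(7·6⁴-10·6²·(18/5)²+3·(18/5)⁴)/(360·6·5000) = 127872/9765625 m
Load 2 — applied couple M₀=20 kN·m at a=12/5 m (b=L-a=18/5):
  y_2 = (M₀x³/(6L)-M₀(x-a)²/2+C₁x)/EI  [x>a] with C₁=M₀(3b²-L²)/(6L)=8/5 = (20·(18/5)³/(6·6)-20·((18/5)-(12/5))²/2+(8/5)·(18/5))/5000 = 54/15625 m
Load 3 — point force P=4 kN at a=3/2 m (b=L-a=9/2):
  y_3 = -Pa(L-x)(2Lx-a²-x²)/(6LEI)  [x>a] = -4·(3/2)·(6-(18/5))·(2·6·(18/5)-(3/2)²-(18/5)²)/(6·6·5000) = -2799/1250000 m
Load 4 — applied couple M₀=-8 kN·m at a=9/2 m (b=L-a=3/2):
  y_4 = (M₀x³/(6L)+C₁x)/EI  [x≤a] with C₁=M₀(3b²-L²)/(6L)=13/2 = ((-8)·(18/5)³/(6·6)+(13/2)·(18/5))/5000 = 1629/625000 m
Superposition: y = Σ y_i = 2643327/156250000 m ≈ 0.016917 m

y(18/5) = 2643327/156250000 m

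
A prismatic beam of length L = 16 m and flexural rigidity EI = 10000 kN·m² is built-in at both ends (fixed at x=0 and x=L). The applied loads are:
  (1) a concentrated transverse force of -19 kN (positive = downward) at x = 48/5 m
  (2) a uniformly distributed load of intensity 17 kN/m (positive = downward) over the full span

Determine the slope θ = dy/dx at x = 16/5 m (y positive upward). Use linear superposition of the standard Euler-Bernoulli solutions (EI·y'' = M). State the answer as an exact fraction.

θ(16/5) = -97248/1953125 rad

Load 1 — point force P=-19 kN at a=48/5 m (b=L-a=32/5):
  θ_1 = -Pb²x(2aL-(3a+b)x)/(2L³EI)  [x≤a] = -(-19)·(32/5)²·(16/5)·(2·(48/5)·16-(3·(48/5)+(32/5))·(16/5))/(2·16³·10000) = 11552/1953125 rad
Load 2 — uniform load w=17 kN/m over full span:
  θ_2 = -wx(L-x)(L-2x)/(12EI) = -17·(16/5)·(16-(16/5))·(16-2·(16/5))/(12·10000) = -4352/78125 rad
Superposition: θ = Σ θ_i = -97248/1953125 rad ≈ -0.049791 rad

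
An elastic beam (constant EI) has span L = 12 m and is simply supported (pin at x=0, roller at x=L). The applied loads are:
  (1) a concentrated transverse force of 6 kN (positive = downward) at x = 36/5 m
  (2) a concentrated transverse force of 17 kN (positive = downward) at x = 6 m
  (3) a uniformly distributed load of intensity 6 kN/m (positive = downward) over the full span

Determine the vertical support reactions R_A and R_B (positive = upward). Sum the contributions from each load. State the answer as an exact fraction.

R_A = 469/10 kN, R_B = 481/10 kN

Load 1 — point force P=6 kN at a=36/5 m (b=L-a=24/5):
  R_A = Pb/L = 6·(24/5)/12 = 12/5 kN
  R_B = Pa/L = 6·(36/5)/12 = 18/5 kN
Load 2 — point force P=17 kN at a=6 m (b=L-a=6):
  R_A = Pb/L = 17·6/12 = 17/2 kN
  R_B = Pa/L = 17·6/12 = 17/2 kN
Load 3 — uniform load w=6 kN/m over full span:
  R_A = wL/2 = 6·12/2 = 36 kN
  R_B = wL/2 = 6·12/2 = 36 kN
Superposition: R_A = 469/10 kN, R_B = 481/10 kN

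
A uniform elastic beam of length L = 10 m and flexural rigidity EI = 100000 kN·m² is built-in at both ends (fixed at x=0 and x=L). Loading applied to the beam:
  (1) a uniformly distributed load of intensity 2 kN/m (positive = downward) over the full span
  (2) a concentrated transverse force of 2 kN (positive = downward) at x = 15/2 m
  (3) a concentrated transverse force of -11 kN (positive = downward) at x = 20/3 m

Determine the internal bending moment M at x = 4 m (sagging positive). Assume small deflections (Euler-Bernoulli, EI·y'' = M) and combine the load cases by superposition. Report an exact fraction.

M(4) = 1895/432 kN·m

Load 1 — uniform load w=2 kN/m over full span:
  M_1 = wLx/2 - wL²/12 - wx²/2 = 2·10·4/2 - 2·10²/12 - 2·4²/2 = 22/3 kN·m
Load 2 — point force P=2 kN at a=15/2 m (b=L-a=5/2):
  M_2 = Pb²(3a+b)x/L³ - Pab²/L²  [x≤a] = 2·(5/2)²·(3·(15/2)+(5/2))·4/10³ - 2·(15/2)·(5/2)²/10² = 5/16 kN·m
Load 3 — point force P=-11 kN at a=20/3 m (b=L-a=10/3):
  M_3 = Pb²(3a+b)x/L³ - Pab²/L²  [x≤a] = (-11)·(10/3)²·(3·(20/3)+(10/3))·4/10³ - (-11)·(20/3)·(10/3)²/10² = -88/27 kN·m
Superposition: M = Σ M_i = 1895/432 kN·m ≈ 4.386574 kN·m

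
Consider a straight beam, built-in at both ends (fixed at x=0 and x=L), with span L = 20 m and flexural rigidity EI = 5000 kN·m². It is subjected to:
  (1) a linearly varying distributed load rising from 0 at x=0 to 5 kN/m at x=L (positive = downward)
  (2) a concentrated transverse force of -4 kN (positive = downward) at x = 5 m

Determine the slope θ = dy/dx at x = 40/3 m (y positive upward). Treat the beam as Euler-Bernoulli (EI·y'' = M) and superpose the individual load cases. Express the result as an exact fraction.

θ(40/3) = 253/12150 rad

Load 1 — triangular load w₀=5 kN/m (0→w₀ over full span):
  θ_1 = -w₀(2x(L-x)(L-2x)(x+2L)+x²(L-x)²)/(120LEI) = -5·(2·(40/3)·(20-(40/3))·(20-2·(40/3))·((40/3)+2·20)+(40/3)²·(20-(40/3))²)/(120·20·5000) = 28/1215 rad
Load 2 — point force P=-4 kN at a=5 m (b=L-a=15):
  θ_2 = Pa²(L-x)(2bL-(3b+a)(L-x))/(2L³EI)  [x>a] = (-4)·5²·(20-(40/3))·(2·15·20-(3·15+5)·(20-(40/3)))/(2·20³·5000) = -1/450 rad
Superposition: θ = Σ θ_i = 253/12150 rad ≈ 0.020823 rad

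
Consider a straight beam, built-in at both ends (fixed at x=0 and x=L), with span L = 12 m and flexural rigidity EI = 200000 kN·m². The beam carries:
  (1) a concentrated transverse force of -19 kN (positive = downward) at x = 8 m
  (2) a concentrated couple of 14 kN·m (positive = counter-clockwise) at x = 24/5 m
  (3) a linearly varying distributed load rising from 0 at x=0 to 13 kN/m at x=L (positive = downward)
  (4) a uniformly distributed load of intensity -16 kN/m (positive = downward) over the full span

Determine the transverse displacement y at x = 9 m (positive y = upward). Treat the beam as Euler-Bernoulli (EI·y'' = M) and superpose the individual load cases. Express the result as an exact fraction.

y(9) = 177641/96000000 m

Load 1 — point force P=-19 kN at a=8 m (b=L-a=4):
  y_1 = -Pa²(L-x)²(3bL-(3b+a)(L-x))/(6L³EI)  [x>a] = -(-19)·8²·(12-9)²·(3·4·12-(3·4+8)·(12-9))/(6·12³·200000) = 133/300000 m
Load 2 — applied couple M₀=14 kN·m at a=24/5 m (b=L-a=36/5):
  y_2 = (R_Ax³/6 - M_Ax²/2 - M₀(x-a)²/2)/EI  [x>a] with R_A=42/25, M_A=42/25 = ((42/25)·9³/6 - (42/25)·9²/2 - 14·(9-(24/5))²/2)/200000 = 63/1000000 m
Load 3 — triangular load w₀=13 kN/m (0→w₀ over full span):
  y_3 = -w₀x²(L-x)²(x+2L)/(120LEI) = -13·9²·(12-9)²·(9+2·12)/(120·12·200000) = -34749/32000000 m
Load 4 — uniform load w=-16 kN/m over full span:
  y_4 = -wx²(L-x)²/(24EI) = -(-16)·9²·(12-9)²/(24·200000) = 243/100000 m
Superposition: y = Σ y_i = 177641/96000000 m ≈ 0.001850 m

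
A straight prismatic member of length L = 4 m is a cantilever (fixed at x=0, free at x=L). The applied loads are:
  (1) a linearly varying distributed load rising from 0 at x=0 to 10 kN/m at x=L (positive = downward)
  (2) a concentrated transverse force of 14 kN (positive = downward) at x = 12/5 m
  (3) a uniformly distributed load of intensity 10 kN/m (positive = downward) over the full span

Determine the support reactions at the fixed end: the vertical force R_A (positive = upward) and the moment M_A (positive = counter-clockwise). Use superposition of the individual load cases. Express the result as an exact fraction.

Load 1 — triangular load w₀=10 kN/m (0→w₀ over full span):
  R_A = w₀L/2 = 10·4/2 = 20 kN
  M_A = w₀L²/3 = 10·4²/3 = 160/3 kN·m
Load 2 — point force P=14 kN at a=12/5 m (b=L-a=8/5):
  R_A = P = 14 kN
  M_A = Pa = 14·(12/5) = 168/5 kN·m
Load 3 — uniform load w=10 kN/m over full span:
  R_A = wL = 10·4 = 40 kN
  M_A = wL²/2 = 10·4²/2 = 80 kN·m
Superposition: R_A = 74 kN, M_A = 2504/15 kN·m

R_A = 74 kN, M_A = 2504/15 kN·m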